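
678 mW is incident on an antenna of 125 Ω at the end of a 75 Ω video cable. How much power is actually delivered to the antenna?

P_delivered ≈ 636 mW

Γ = (125 − 75)/(125 + 75) = 0.25
|Γ|² = 0.0625
P_refl = |Γ|²·P_inc = 42.4 mW, P_del = (1 − |Γ|²)·P_inc = 636 mW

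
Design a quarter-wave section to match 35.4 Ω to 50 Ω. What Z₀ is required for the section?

Z_qwt = √(Z_0·R_L) = √(50 × 35.4) = √1770

Z_qwt ≈ 42.1 Ω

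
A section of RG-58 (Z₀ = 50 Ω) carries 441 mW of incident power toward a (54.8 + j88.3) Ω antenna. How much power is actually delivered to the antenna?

|Γ| = |(4.8 + j88.3)/(104.8 + j88.3)| = 0.645
|Γ|² = 0.416
P_refl = |Γ|²·P_inc = 184 mW, P_del = (1 − |Γ|²)·P_inc = 257 mW

P_delivered ≈ 257 mW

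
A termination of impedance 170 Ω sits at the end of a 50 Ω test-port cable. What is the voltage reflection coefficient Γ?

Γ = (Z_L − Z_0)/(Z_L + Z_0) = (170 − 50)/(170 + 50) = 120/220

Γ = 0.545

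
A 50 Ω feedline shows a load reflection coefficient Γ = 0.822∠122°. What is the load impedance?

Z_L ≈ 6.37 + j27.4 Ω

Z_L = Z_0·(1 + Γ)/(1 − Γ) = 50·(0.564 + j0.697)/(1.44 − j0.697)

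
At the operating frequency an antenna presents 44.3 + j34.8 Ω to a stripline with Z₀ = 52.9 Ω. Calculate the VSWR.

VSWR ≈ 2.06

Γ = (Z_L − Z_0)/(Z_L + Z_0) = (-8.6 + j34.8)/(97.2 + j34.8)
|Γ| = 35.8/103 = 0.347
VSWR = (1 + |Γ|)/(1 − |Γ|) = 1.35/0.653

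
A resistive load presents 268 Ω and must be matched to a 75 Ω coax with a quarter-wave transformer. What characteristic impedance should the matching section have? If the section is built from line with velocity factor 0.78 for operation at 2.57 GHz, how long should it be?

Z_qwt ≈ 142 Ω; length ≈ 2.28 cm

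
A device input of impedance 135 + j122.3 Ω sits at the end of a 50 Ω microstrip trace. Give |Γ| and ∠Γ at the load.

Γ = (Z_L − Z_0)/(Z_L + Z_0) = (85 + j122.3)/(185 + j122.3)
|Γ| = 149/222 = 0.672

Γ ≈ 0.672 ∠ 21.7°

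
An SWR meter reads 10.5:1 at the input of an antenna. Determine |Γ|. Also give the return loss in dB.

|Γ| ≈ 0.826; return loss ≈ 1.66 dB

|Γ| = (S − 1)/(S + 1) = (10.5 − 1)/(10.5 + 1) = 9.5/11.5
RL = −20·log₁₀|Γ| = −20·log₁₀(0.826)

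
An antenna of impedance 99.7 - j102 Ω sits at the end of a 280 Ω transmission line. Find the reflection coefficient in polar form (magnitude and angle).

Γ ≈ 0.527 ∠ -135°

Γ = (Z_L − Z_0)/(Z_L + Z_0) = (-180.3 − j102)/(379.7 − j102)
|Γ| = 207/393 = 0.527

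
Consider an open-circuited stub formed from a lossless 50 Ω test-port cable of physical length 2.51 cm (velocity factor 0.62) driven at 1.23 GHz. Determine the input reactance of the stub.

λ = v/f = 0.62·c / 1.23 GHz = 0.151 m
βl = 2π·l/λ = 2π × 0.166 = 59.8°
tan(βl) = 1.72
For an open-circuited stub, Z_in = −jZ_0·cot(βl) = −jZ_0/tan(βl)

X_in ≈ -29.2 Ω (capacitive)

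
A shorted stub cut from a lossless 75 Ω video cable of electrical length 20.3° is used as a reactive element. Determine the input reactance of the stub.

tan(βl) = 0.37
For a shorted stub, Z_in = jZ_0·tan(βl)

X_in ≈ 27.7 Ω (inductive)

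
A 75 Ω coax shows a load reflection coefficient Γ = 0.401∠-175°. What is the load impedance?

Z_L ≈ 32.1 − j2.68 Ω

Z_L = Z_0·(1 + Γ)/(1 − Γ) = 75·(0.601 − j0.0349)/(1.4 + j0.0349)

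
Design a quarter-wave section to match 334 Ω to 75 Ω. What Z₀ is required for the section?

Z_qwt ≈ 158 Ω

Z_qwt = √(Z_0·R_L) = √(75 × 334) = √25050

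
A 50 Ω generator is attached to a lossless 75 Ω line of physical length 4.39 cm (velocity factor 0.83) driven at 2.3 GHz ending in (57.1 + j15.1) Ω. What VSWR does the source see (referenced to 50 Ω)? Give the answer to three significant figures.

VSWR ≈ 1.16

λ = v/f = 0.83·c / 2.3 GHz = 0.108 m
βl = 2π·l/λ = 2π × 0.406 = 146°
tan(βl) = -0.675
Z_in = Z_0·(Z_L + jZ_0·tanβl)/(Z_0 + jZ_L·tanβl) = 53.5 − j7.08 Ω
Γ_s = (Z_in − Z_s)/(Z_in + Z_s) = (3.47 − j7.08)/(103 − j7.08), |Γ_s| = 0.0761
VSWR = (1 + |Γ_s|)/(1 − |Γ_s|)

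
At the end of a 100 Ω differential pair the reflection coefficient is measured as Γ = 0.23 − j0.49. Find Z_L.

Z_L = Z_0·(1 + Γ)/(1 − Γ) = 100·(1.23 − j0.49)/(0.77 + j0.49)

Z_L ≈ 84.9 − j118 Ω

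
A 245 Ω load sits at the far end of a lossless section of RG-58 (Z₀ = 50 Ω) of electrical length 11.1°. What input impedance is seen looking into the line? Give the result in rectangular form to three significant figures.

tan(βl) = tan(11.1°) = 0.196
Z_in = Z_0·(Z_L + jZ_0·tanβl)/(Z_0 + jZ_L·tanβl)
     = 50·(245 + j9.81)/(50 + j48.1)

Z_in ≈ 132 − j117 Ω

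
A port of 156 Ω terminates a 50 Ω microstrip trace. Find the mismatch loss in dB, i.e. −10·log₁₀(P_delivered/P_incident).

Γ = (156 − 50)/(156 + 50) = 0.515
|Γ|² = 0.265, so P_del/P_inc = 1 − |Γ|² = 0.735
ML = −10·log₁₀(1 − |Γ|²)

mismatch loss ≈ 1.34 dB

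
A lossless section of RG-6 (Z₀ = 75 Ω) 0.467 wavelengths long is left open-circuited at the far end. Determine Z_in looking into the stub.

Z_in ≈ +j357 Ω

βl = 2π × 0.467 = 168°
tan(βl) = -0.21
For an open-circuited stub, Z_in = −jZ_0·cot(βl) = −jZ_0/tan(βl)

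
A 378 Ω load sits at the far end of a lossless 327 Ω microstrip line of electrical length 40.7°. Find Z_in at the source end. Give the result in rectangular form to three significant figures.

tan(βl) = tan(40.7°) = 0.86
Z_in = Z_0·(Z_L + jZ_0·tanβl)/(Z_0 + jZ_L·tanβl)
     = 327·(378 + j281)/(327 + j325)

Z_in ≈ 331 − j47.6 Ω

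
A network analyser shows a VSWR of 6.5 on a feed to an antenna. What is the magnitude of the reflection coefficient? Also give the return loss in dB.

|Γ| ≈ 0.733; return loss ≈ 2.69 dB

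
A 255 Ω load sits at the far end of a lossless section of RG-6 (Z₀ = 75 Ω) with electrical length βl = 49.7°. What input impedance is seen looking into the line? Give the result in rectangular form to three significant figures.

tan(βl) = tan(49.7°) = 1.18
Z_in = Z_0·(Z_L + jZ_0·tanβl)/(Z_0 + jZ_L·tanβl)
     = 75·(255 + j88.4)/(75 + j301)

Z_in ≈ 35.7 − j54.7 Ω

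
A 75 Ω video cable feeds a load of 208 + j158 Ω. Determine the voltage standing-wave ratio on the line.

Γ = (Z_L − Z_0)/(Z_L + Z_0) = (133 + j158)/(283 + j158)
|Γ| = 207/324 = 0.637
VSWR = (1 + |Γ|)/(1 − |Γ|) = 1.64/0.363

VSWR ≈ 4.51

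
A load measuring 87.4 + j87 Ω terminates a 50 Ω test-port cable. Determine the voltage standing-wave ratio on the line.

VSWR ≈ 3.79

Γ = (Z_L − Z_0)/(Z_L + Z_0) = (37.4 + j87)/(137.4 + j87)
|Γ| = 94.7/163 = 0.582
VSWR = (1 + |Γ|)/(1 − |Γ|) = 1.58/0.418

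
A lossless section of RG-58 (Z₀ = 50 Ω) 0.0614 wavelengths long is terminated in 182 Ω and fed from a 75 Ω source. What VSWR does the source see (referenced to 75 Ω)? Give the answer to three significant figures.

βl = 2π × 0.0614 = 22.1°
tan(βl) = 0.406
Z_in = Z_0·(Z_L + jZ_0·tanβl)/(Z_0 + jZ_L·tanβl) = 66.6 − j78.1 Ω
Γ_s = (Z_in − Z_s)/(Z_in + Z_s) = (-8.44 − j78.1)/(142 − j78.1), |Γ_s| = 0.486
VSWR = (1 + |Γ_s|)/(1 − |Γ_s|)

VSWR ≈ 2.89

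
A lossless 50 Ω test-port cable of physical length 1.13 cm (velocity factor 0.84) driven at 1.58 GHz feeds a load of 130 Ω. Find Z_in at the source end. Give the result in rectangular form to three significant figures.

Z_in ≈ 62.9 − j54.1 Ω

λ = v/f = 0.84·c / 1.58 GHz = 0.159 m
βl = 2π·l/λ = 2π × 0.0708 = 25.5°
tan(βl) = tan(25.5°) = 0.477
Z_in = Z_0·(Z_L + jZ_0·tanβl)/(Z_0 + jZ_L·tanβl)
     = 50·(130 + j23.9)/(50 + j62)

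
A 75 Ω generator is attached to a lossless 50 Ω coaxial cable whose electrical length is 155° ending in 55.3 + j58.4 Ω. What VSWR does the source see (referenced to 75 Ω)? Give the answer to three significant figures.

tan(βl) = -0.466
Z_in = Z_0·(Z_L + jZ_0·tanβl)/(Z_0 + jZ_L·tanβl) = 25.4 + j31.2 Ω
Γ_s = (Z_in − Z_s)/(Z_in + Z_s) = (-49.6 + j31.2)/(100 + j31.2), |Γ_s| = 0.557
VSWR = (1 + |Γ_s|)/(1 − |Γ_s|)

VSWR ≈ 3.52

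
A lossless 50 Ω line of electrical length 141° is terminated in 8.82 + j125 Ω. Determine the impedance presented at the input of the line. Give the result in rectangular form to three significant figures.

Z_in ≈ 1.59 + j28 Ω

tan(βl) = tan(141°) = -0.81
Z_in = Z_0·(Z_L + jZ_0·tanβl)/(Z_0 + jZ_L·tanβl)
     = 50·(8.82 + j84.5)/(151 − j7.14)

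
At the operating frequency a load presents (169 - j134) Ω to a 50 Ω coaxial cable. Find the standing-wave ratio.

Γ = (Z_L − Z_0)/(Z_L + Z_0) = (119 − j134)/(219 − j134)
|Γ| = 179/257 = 0.698
VSWR = (1 + |Γ|)/(1 − |Γ|) = 1.7/0.302

VSWR ≈ 5.62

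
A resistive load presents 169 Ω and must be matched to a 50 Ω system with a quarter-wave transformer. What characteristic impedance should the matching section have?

Z_qwt = √(Z_0·R_L) = √(50 × 169) = √8450

Z_qwt ≈ 91.9 Ω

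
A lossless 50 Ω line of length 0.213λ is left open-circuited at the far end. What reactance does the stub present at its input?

βl = 2π × 0.213 = 76.7°
tan(βl) = 4.22
For an open-circuited stub, Z_in = −jZ_0·cot(βl) = −jZ_0/tan(βl)

X_in ≈ -11.8 Ω (capacitive)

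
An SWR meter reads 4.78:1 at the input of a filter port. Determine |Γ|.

|Γ| = (S − 1)/(S + 1) = (4.78 − 1)/(4.78 + 1) = 3.78/5.78

|Γ| ≈ 0.654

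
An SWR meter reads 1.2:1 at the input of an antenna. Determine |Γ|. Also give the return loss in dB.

|Γ| ≈ 0.0909; return loss ≈ 20.8 dB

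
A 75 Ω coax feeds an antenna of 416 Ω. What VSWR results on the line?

Γ = (416 − 75)/(416 + 75) = 0.695
VSWR = (1 + 0.695)/(1 − 0.695)

VSWR ≈ 5.55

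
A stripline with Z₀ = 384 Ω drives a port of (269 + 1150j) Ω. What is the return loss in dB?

RL ≈ 1.17 dB

Γ = (-115 + j1150)/(653 + j1150), |Γ| = 0.874
RL = −20·log₁₀|Γ| = −20·log₁₀(0.874)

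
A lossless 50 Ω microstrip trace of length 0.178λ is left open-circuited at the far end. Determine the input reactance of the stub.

X_in ≈ -24.3 Ω (capacitive)

βl = 2π × 0.178 = 64.1°
tan(βl) = 2.06
For an open-circuited stub, Z_in = −jZ_0·cot(βl) = −jZ_0/tan(βl)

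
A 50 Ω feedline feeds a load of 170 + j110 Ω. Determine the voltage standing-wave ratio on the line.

VSWR ≈ 4.91

Γ = (Z_L − Z_0)/(Z_L + Z_0) = (120 + j110)/(220 + j110)
|Γ| = 163/246 = 0.662
VSWR = (1 + |Γ|)/(1 − |Γ|) = 1.66/0.338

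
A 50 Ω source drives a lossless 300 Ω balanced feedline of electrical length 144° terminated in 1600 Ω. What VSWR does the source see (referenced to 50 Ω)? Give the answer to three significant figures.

tan(βl) = -0.727
Z_in = Z_0·(Z_L + jZ_0·tanβl)/(Z_0 + jZ_L·tanβl) = 153 + j374 Ω
Γ_s = (Z_in − Z_s)/(Z_in + Z_s) = (103 + j374)/(203 + j374), |Γ_s| = 0.912
VSWR = (1 + |Γ_s|)/(1 − |Γ_s|)

VSWR ≈ 21.6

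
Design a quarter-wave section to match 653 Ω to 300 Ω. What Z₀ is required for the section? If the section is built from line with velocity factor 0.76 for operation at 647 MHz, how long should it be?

Z_qwt = √(Z_0·R_L) = √(300 × 653) = √195900
λ = 0.76·c/f = 0.352 m, so l = λ/4 = 0.0881 m

Z_qwt ≈ 443 Ω; length ≈ 8.81 cm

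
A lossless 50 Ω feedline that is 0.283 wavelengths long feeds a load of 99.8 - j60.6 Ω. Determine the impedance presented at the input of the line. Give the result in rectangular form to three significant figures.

Z_in ≈ 20.9 + j21 Ω

βl = 2π × 0.283 = 102°
tan(βl) = tan(102°) = -4.75
Z_in = Z_0·(Z_L + jZ_0·tanβl)/(Z_0 + jZ_L·tanβl)
     = 50·(99.8 − j298)/(-238 − j474)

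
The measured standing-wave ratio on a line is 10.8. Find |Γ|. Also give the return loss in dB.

|Γ| ≈ 0.831; return loss ≈ 1.61 dB

|Γ| = (S − 1)/(S + 1) = (10.8 − 1)/(10.8 + 1) = 9.8/11.8
RL = −20·log₁₀|Γ| = −20·log₁₀(0.831)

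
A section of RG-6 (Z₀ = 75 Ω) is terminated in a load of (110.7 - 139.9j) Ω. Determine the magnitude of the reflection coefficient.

Γ = (Z_L − Z_0)/(Z_L + Z_0) = (35.7 − j139.9)/(185.7 − j139.9)
|Γ| = 144/233

|Γ| ≈ 0.621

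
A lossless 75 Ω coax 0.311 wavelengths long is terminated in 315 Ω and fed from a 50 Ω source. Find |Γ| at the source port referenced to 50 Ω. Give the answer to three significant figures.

|Γ| ≈ 0.537

βl = 2π × 0.311 = 112°
tan(βl) = -2.48
Z_in = Z_0·(Z_L + jZ_0·tanβl)/(Z_0 + jZ_L·tanβl) = 20.6 + j28.3 Ω
Γ_s = (Z_in − Z_s)/(Z_in + Z_s) = (-29.4 + j28.3)/(70.6 + j28.3), |Γ_s| = 0.537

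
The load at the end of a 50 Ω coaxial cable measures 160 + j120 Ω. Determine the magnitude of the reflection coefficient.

Γ = (Z_L − Z_0)/(Z_L + Z_0) = (110 + j120)/(210 + j120)
|Γ| = 163/242

|Γ| ≈ 0.673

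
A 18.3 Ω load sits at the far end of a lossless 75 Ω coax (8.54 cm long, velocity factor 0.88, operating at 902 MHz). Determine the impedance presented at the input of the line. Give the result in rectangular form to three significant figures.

Z_in ≈ 149 − j144 Ω

λ = v/f = 0.88·c / 902 MHz = 0.293 m
βl = 2π·l/λ = 2π × 0.292 = 105°
tan(βl) = tan(105°) = -3.72
Z_in = Z_0·(Z_L + jZ_0·tanβl)/(Z_0 + jZ_L·tanβl)
     = 75·(18.3 − j279)/(75 − j68.1)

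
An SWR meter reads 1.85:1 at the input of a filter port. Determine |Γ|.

|Γ| ≈ 0.298

|Γ| = (S − 1)/(S + 1) = (1.85 − 1)/(1.85 + 1) = 0.85/2.85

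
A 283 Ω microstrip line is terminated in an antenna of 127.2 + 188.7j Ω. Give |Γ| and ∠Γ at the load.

Γ ≈ 0.542 ∠ 105°

Γ = (Z_L − Z_0)/(Z_L + Z_0) = (-155.8 + j188.7)/(410.2 + j188.7)
|Γ| = 245/452 = 0.542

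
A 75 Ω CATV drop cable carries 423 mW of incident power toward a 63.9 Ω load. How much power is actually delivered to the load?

P_delivered ≈ 420 mW

Γ = (63.9 − 75)/(63.9 + 75) = -0.0799
|Γ|² = 0.00639
P_refl = |Γ|²·P_inc = 2.7 mW, P_del = (1 − |Γ|²)·P_inc = 420 mW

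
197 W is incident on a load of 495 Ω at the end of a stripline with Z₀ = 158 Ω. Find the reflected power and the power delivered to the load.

Γ = (495 − 158)/(495 + 158) = 0.516
|Γ|² = 0.266
P_refl = |Γ|²·P_inc = 52.5 W, P_del = (1 − |Γ|²)·P_inc = 145 W

P_reflected ≈ 52.5 W; P_delivered ≈ 145 W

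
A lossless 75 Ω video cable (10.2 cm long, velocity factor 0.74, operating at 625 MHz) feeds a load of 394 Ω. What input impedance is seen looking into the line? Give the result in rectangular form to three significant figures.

Z_in ≈ 15.1 + j17.2 Ω

λ = v/f = 0.74·c / 625 MHz = 0.355 m
βl = 2π·l/λ = 2π × 0.287 = 103°
tan(βl) = tan(103°) = -4.2
Z_in = Z_0·(Z_L + jZ_0·tanβl)/(Z_0 + jZ_L·tanβl)
     = 75·(394 − j315)/(75 − j1660)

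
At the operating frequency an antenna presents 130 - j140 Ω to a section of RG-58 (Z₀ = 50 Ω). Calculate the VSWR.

Γ = (Z_L − Z_0)/(Z_L + Z_0) = (80 − j140)/(180 − j140)
|Γ| = 161/228 = 0.707
VSWR = (1 + |Γ|)/(1 − |Γ|) = 1.71/0.293

VSWR ≈ 5.83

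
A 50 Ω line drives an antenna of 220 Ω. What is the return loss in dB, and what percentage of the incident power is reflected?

RL ≈ 4.02 dB; 39.6% of incident power reflected

Γ = (220 − 50)/(220 + 50) = 0.63
RL = −20·log₁₀(0.63) = 4.02 dB
P_refl/P_inc = |Γ|² = 0.396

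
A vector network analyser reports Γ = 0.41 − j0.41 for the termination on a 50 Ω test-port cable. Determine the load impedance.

Z_L = Z_0·(1 + Γ)/(1 − Γ) = 50·(1.41 − j0.41)/(0.59 + j0.41)

Z_L ≈ 64.3 − j79.4 Ω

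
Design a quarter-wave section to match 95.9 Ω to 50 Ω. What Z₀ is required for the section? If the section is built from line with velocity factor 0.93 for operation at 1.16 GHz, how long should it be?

Z_qwt = √(Z_0·R_L) = √(50 × 95.9) = √4795
λ = 0.93·c/f = 0.241 m, so l = λ/4 = 0.0601 m

Z_qwt ≈ 69.2 Ω; length ≈ 6.01 cm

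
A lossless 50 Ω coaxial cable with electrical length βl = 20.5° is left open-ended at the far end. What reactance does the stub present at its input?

X_in ≈ -134 Ω (capacitive)

tan(βl) = 0.374
For an open-ended stub, Z_in = −jZ_0·cot(βl) = −jZ_0/tan(βl)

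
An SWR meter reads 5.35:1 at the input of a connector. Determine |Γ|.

|Γ| ≈ 0.685

|Γ| = (S − 1)/(S + 1) = (5.35 − 1)/(5.35 + 1) = 4.35/6.35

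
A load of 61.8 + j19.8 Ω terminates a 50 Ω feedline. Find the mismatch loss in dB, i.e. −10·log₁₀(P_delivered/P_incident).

Γ = (11.8 + j19.8)/(111.8 + j19.8), |Γ| = 0.203
|Γ|² = 0.0412, so P_del/P_inc = 1 − |Γ|² = 0.959
ML = −10·log₁₀(1 − |Γ|²)

mismatch loss ≈ 0.183 dB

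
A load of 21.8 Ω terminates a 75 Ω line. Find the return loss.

RL ≈ 5.2 dB

Γ = (21.8 − 75)/(21.8 + 75) = -0.55
RL = −20·log₁₀|Γ| = −20·log₁₀(0.55)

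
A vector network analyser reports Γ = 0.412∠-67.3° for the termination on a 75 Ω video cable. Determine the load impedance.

Z_L = Z_0·(1 + Γ)/(1 − Γ) = 75·(1.16 − j0.38)/(0.841 + j0.38)

Z_L ≈ 73.1 − j66.9 Ω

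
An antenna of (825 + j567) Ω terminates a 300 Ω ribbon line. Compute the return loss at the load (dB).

Γ = (525 + j567)/(1125 + j567), |Γ| = 0.613
RL = −20·log₁₀|Γ| = −20·log₁₀(0.613)

RL ≈ 4.25 dB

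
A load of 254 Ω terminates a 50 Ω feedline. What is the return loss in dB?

RL ≈ 3.46 dB

Γ = (254 − 50)/(254 + 50) = 0.671
RL = −20·log₁₀|Γ| = −20·log₁₀(0.671)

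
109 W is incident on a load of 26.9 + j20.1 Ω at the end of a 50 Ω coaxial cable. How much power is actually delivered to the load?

P_delivered ≈ 92.8 W

|Γ| = |(-23.1 + j20.1)/(76.9 + j20.1)| = 0.385
|Γ|² = 0.148
P_refl = |Γ|²·P_inc = 16.2 W, P_del = (1 − |Γ|²)·P_inc = 92.8 W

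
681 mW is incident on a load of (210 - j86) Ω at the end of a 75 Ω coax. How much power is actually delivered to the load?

P_delivered ≈ 484 mW

|Γ| = |(135 − j86)/(285 − j86)| = 0.538
|Γ|² = 0.289
P_refl = |Γ|²·P_inc = 197 mW, P_del = (1 − |Γ|²)·P_inc = 484 mW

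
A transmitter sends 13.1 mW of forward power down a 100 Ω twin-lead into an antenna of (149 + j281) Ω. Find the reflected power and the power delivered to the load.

P_reflected ≈ 7.56 mW; P_delivered ≈ 5.54 mW

|Γ| = |(49 + j281)/(249 + j281)| = 0.76
|Γ|² = 0.577
P_refl = |Γ|²·P_inc = 7.56 mW, P_del = (1 − |Γ|²)·P_inc = 5.54 mW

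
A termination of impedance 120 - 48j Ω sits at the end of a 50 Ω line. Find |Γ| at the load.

Γ = (Z_L − Z_0)/(Z_L + Z_0) = (70 − j48)/(170 − j48)
|Γ| = 84.9/177

|Γ| ≈ 0.48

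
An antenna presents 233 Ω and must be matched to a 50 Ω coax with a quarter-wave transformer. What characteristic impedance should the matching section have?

Z_qwt = √(Z_0·R_L) = √(50 × 233) = √11650

Z_qwt ≈ 108 Ω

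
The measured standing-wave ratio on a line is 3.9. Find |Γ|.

|Γ| ≈ 0.592

|Γ| = (S − 1)/(S + 1) = (3.9 − 1)/(3.9 + 1) = 2.9/4.9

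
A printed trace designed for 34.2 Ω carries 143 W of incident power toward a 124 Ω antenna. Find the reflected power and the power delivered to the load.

Γ = (124 − 34.2)/(124 + 34.2) = 0.568
|Γ|² = 0.322
P_refl = |Γ|²·P_inc = 46.1 W, P_del = (1 − |Γ|²)·P_inc = 96.9 W

P_reflected ≈ 46.1 W; P_delivered ≈ 96.9 W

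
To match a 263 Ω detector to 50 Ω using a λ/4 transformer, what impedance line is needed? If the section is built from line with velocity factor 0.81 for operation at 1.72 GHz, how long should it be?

Z_qwt ≈ 115 Ω; length ≈ 3.53 cm

Z_qwt = √(Z_0·R_L) = √(50 × 263) = √13150
λ = 0.81·c/f = 0.141 m, so l = λ/4 = 0.0353 m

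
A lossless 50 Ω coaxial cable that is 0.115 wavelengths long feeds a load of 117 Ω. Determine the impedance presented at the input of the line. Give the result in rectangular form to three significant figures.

Z_in ≈ 39.6 − j37.5 Ω

βl = 2π × 0.115 = 41.4°
tan(βl) = tan(41.4°) = 0.882
Z_in = Z_0·(Z_L + jZ_0·tanβl)/(Z_0 + jZ_L·tanβl)
     = 50·(117 + j44.1)/(50 + j103)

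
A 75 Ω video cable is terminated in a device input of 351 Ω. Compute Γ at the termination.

Γ = (Z_L − Z_0)/(Z_L + Z_0) = (351 − 75)/(351 + 75) = 276/426

Γ = 0.648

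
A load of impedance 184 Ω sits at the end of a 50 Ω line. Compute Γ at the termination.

Γ = (Z_L − Z_0)/(Z_L + Z_0) = (184 − 50)/(184 + 50) = 134/234

Γ = 0.573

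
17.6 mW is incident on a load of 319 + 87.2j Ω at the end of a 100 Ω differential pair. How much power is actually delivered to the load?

P_delivered ≈ 12.3 mW

|Γ| = |(219 + j87.2)/(419 + j87.2)| = 0.551
|Γ|² = 0.303
P_refl = |Γ|²·P_inc = 5.34 mW, P_del = (1 − |Γ|²)·P_inc = 12.3 mW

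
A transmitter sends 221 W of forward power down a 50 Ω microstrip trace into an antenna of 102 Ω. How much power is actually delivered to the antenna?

P_delivered ≈ 195 W

Γ = (102 − 50)/(102 + 50) = 0.342
|Γ|² = 0.117
P_refl = |Γ|²·P_inc = 25.9 W, P_del = (1 − |Γ|²)·P_inc = 195 W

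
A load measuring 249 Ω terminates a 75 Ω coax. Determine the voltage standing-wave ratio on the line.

VSWR ≈ 3.32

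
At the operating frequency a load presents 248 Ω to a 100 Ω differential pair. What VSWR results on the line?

VSWR ≈ 2.48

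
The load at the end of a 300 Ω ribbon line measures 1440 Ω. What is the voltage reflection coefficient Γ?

Γ = 0.655

Γ = (Z_L − Z_0)/(Z_L + Z_0) = (1440 − 300)/(1440 + 300) = 1140/1740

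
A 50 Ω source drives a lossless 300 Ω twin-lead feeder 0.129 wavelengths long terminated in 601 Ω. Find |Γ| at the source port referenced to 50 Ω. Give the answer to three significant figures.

|Γ| ≈ 0.761

βl = 2π × 0.129 = 46.4°
tan(βl) = 1.05
Z_in = Z_0·(Z_L + jZ_0·tanβl)/(Z_0 + jZ_L·tanβl) = 233 − j175 Ω
Γ_s = (Z_in − Z_s)/(Z_in + Z_s) = (183 − j175)/(283 − j175), |Γ_s| = 0.761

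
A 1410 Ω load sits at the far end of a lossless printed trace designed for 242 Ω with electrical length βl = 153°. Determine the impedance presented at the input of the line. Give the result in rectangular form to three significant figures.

Z_in ≈ 181 + j414 Ω

tan(βl) = tan(153°) = -0.51
Z_in = Z_0·(Z_L + jZ_0·tanβl)/(Z_0 + jZ_L·tanβl)
     = 242·(1410 − j123)/(242 − j718)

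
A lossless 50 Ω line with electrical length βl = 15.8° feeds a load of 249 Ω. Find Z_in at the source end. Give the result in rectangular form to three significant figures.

Z_in ≈ 90.1 − j113 Ω

tan(βl) = tan(15.8°) = 0.283
Z_in = Z_0·(Z_L + jZ_0·tanβl)/(Z_0 + jZ_L·tanβl)
     = 50·(249 + j14.1)/(50 + j70.5)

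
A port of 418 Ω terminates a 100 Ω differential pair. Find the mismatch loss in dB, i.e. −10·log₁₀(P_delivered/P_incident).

Γ = (418 − 100)/(418 + 100) = 0.614
|Γ|² = 0.377, so P_del/P_inc = 1 − |Γ|² = 0.623
ML = −10·log₁₀(1 − |Γ|²)

mismatch loss ≈ 2.05 dB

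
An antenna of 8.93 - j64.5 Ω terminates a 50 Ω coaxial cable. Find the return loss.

RL ≈ 1.16 dB

Γ = (-41.07 − j64.5)/(58.93 − j64.5), |Γ| = 0.875
RL = −20·log₁₀|Γ| = −20·log₁₀(0.875)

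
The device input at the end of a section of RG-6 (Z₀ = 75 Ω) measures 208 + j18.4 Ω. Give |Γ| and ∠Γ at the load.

Γ ≈ 0.473 ∠ 4.16°

Γ = (Z_L − Z_0)/(Z_L + Z_0) = (133 + j18.4)/(283 + j18.4)
|Γ| = 134/284 = 0.473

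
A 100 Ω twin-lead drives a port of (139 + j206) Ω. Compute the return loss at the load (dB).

RL ≈ 3.55 dB

Γ = (39 + j206)/(239 + j206), |Γ| = 0.664
RL = −20·log₁₀|Γ| = −20·log₁₀(0.664)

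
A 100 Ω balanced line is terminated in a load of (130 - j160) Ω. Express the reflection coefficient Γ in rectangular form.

Γ ≈ 0.414 − j0.408

Γ = (Z_L − Z_0)/(Z_L + Z_0) = (30 − j160)/(230 − j160)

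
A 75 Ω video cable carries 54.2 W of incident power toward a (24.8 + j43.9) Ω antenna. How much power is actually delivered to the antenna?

P_delivered ≈ 33.9 W

|Γ| = |(-50.2 + j43.9)/(99.8 + j43.9)| = 0.612
|Γ|² = 0.374
P_refl = |Γ|²·P_inc = 20.3 W, P_del = (1 − |Γ|²)·P_inc = 33.9 W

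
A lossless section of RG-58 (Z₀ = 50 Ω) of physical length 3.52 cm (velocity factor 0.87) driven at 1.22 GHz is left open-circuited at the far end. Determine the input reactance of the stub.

λ = v/f = 0.87·c / 1.22 GHz = 0.214 m
βl = 2π·l/λ = 2π × 0.165 = 59.2°
tan(βl) = 1.68
For an open-circuited stub, Z_in = −jZ_0·cot(βl) = −jZ_0/tan(βl)

X_in ≈ -29.8 Ω (capacitive)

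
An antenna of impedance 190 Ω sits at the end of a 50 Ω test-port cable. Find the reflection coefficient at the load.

Γ = 0.583

Γ = (Z_L − Z_0)/(Z_L + Z_0) = (190 − 50)/(190 + 50) = 140/240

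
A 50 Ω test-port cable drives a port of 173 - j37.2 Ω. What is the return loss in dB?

Γ = (123 − j37.2)/(223 − j37.2), |Γ| = 0.568
RL = −20·log₁₀|Γ| = −20·log₁₀(0.568)

RL ≈ 4.91 dB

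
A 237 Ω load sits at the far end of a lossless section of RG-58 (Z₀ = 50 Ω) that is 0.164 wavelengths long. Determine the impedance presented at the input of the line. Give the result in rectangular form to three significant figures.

Z_in ≈ 14.1 − j28.2 Ω

βl = 2π × 0.164 = 59°
tan(βl) = tan(59°) = 1.67
Z_in = Z_0·(Z_L + jZ_0·tanβl)/(Z_0 + jZ_L·tanβl)
     = 50·(237 + j83.3)/(50 + j395)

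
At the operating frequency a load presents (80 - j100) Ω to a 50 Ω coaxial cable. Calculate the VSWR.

VSWR ≈ 4.5

Γ = (Z_L − Z_0)/(Z_L + Z_0) = (30 − j100)/(130 − j100)
|Γ| = 104/164 = 0.637
VSWR = (1 + |Γ|)/(1 − |Γ|) = 1.64/0.363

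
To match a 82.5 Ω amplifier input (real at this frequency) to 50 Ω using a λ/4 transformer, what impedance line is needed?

Z_qwt = √(Z_0·R_L) = √(50 × 82.5) = √4125

Z_qwt ≈ 64.2 Ω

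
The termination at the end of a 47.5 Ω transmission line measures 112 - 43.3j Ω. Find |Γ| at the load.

|Γ| ≈ 0.47

Γ = (Z_L − Z_0)/(Z_L + Z_0) = (64.5 − j43.3)/(159.5 − j43.3)
|Γ| = 77.7/165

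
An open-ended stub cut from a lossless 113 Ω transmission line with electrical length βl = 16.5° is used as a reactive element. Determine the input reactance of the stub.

tan(βl) = 0.296
For an open-ended stub, Z_in = −jZ_0·cot(βl) = −jZ_0/tan(βl)

X_in ≈ -381 Ω (capacitive)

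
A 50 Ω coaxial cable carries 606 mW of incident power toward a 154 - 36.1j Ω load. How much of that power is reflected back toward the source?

P_reflected ≈ 171 mW

|Γ| = |(104 − j36.1)/(204 − j36.1)| = 0.531
|Γ|² = 0.282
P_refl = |Γ|²·P_inc = 171 mW, P_del = (1 − |Γ|²)·P_inc = 435 mW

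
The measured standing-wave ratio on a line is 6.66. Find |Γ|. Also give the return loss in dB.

|Γ| ≈ 0.739; return loss ≈ 2.63 dB

|Γ| = (S − 1)/(S + 1) = (6.66 − 1)/(6.66 + 1) = 5.66/7.66
RL = −20·log₁₀|Γ| = −20·log₁₀(0.739)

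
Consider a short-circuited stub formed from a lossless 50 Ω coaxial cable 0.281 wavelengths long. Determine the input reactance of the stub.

βl = 2π × 0.281 = 101°
tan(βl) = -5.07
For a short-circuited stub, Z_in = jZ_0·tan(βl)

X_in ≈ -253 Ω (capacitive)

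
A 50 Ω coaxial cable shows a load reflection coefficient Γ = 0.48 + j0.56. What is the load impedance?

Z_L = Z_0·(1 + Γ)/(1 − Γ) = 50·(1.48 + j0.56)/(0.52 − j0.56)

Z_L ≈ 39 + j95.9 Ω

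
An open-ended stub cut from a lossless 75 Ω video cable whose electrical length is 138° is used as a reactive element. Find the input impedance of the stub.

tan(βl) = -0.9
For an open-ended stub, Z_in = −jZ_0·cot(βl) = −jZ_0/tan(βl)

Z_in ≈ +j83.3 Ω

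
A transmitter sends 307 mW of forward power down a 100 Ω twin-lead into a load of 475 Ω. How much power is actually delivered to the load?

Γ = (475 − 100)/(475 + 100) = 0.652
|Γ|² = 0.425
P_refl = |Γ|²·P_inc = 131 mW, P_del = (1 − |Γ|²)·P_inc = 176 mW

P_delivered ≈ 176 mW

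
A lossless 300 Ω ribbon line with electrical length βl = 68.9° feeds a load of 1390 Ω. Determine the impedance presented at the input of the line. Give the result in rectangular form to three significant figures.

Z_in ≈ 73.9 − j110 Ω

tan(βl) = tan(68.9°) = 2.59
Z_in = Z_0·(Z_L + jZ_0·tanβl)/(Z_0 + jZ_L·tanβl)
     = 300·(1390 + j777)/(300 + j3600)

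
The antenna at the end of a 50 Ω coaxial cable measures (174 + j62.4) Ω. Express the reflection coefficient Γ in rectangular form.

Γ = (Z_L − Z_0)/(Z_L + Z_0) = (124 + j62.4)/(224 + j62.4)

Γ ≈ 0.586 + j0.115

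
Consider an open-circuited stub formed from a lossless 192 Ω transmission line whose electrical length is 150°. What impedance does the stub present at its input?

tan(βl) = -0.577
For an open-circuited stub, Z_in = −jZ_0·cot(βl) = −jZ_0/tan(βl)

Z_in ≈ +j333 Ω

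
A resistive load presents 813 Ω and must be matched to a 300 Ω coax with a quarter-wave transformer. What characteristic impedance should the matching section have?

Z_qwt = √(Z_0·R_L) = √(300 × 813) = √243900

Z_qwt ≈ 494 Ω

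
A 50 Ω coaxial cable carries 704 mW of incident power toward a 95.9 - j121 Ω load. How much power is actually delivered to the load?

P_delivered ≈ 376 mW

|Γ| = |(45.9 − j121)/(145.9 − j121)| = 0.683
|Γ|² = 0.466
P_refl = |Γ|²·P_inc = 328 mW, P_del = (1 − |Γ|²)·P_inc = 376 mW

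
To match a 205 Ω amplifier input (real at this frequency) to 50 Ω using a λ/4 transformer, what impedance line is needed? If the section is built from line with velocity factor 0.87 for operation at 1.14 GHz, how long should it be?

Z_qwt = √(Z_0·R_L) = √(50 × 205) = √10250
λ = 0.87·c/f = 0.229 m, so l = λ/4 = 0.0572 m

Z_qwt ≈ 101 Ω; length ≈ 5.72 cm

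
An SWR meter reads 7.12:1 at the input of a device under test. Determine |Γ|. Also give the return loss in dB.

|Γ| = (S − 1)/(S + 1) = (7.12 − 1)/(7.12 + 1) = 6.12/8.12
RL = −20·log₁₀|Γ| = −20·log₁₀(0.754)

|Γ| ≈ 0.754; return loss ≈ 2.46 dB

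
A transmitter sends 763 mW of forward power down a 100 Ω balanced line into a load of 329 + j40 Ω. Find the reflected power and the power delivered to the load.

|Γ| = |(229 + j40)/(429 + j40)| = 0.54
|Γ|² = 0.291
P_refl = |Γ|²·P_inc = 222 mW, P_del = (1 − |Γ|²)·P_inc = 541 mW

P_reflected ≈ 222 mW; P_delivered ≈ 541 mW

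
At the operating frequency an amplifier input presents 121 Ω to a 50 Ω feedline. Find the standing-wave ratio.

Γ = (121 − 50)/(121 + 50) = 0.415
VSWR = (1 + 0.415)/(1 − 0.415)

VSWR ≈ 2.42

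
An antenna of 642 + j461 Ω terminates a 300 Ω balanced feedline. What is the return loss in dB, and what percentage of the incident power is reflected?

RL ≈ 5.24 dB; 30% of incident power reflected

Γ = (342 + j461)/(942 + j461), |Γ| = 0.547
RL = −20·log₁₀(0.547) = 5.24 dB
P_refl/P_inc = |Γ|² = 0.3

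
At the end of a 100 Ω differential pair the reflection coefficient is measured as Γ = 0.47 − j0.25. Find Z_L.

Z_L ≈ 209 − j146 Ω

Z_L = Z_0·(1 + Γ)/(1 − Γ) = 100·(1.47 − j0.25)/(0.53 + j0.25)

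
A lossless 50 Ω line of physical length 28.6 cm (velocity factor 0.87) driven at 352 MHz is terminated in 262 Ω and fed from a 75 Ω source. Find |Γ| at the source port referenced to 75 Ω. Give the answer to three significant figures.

|Γ| ≈ 0.688

λ = v/f = 0.87·c / 352 MHz = 0.741 m
βl = 2π·l/λ = 2π × 0.386 = 139°
tan(βl) = -0.874
Z_in = Z_0·(Z_L + jZ_0·tanβl)/(Z_0 + jZ_L·tanβl) = 21 + j52.6 Ω
Γ_s = (Z_in − Z_s)/(Z_in + Z_s) = (-54 + j52.6)/(96 + j52.6), |Γ_s| = 0.688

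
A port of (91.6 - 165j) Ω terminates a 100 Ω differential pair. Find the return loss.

RL ≈ 3.7 dB

Γ = (-8.4 − j165)/(191.6 − j165), |Γ| = 0.653
RL = −20·log₁₀|Γ| = −20·log₁₀(0.653)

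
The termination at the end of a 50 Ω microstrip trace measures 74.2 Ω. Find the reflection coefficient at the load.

Γ = (Z_L − Z_0)/(Z_L + Z_0) = (74.2 − 50)/(74.2 + 50) = 24.2/124.2

Γ = 0.195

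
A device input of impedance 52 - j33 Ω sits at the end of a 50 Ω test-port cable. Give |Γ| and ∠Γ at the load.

Γ = (Z_L − Z_0)/(Z_L + Z_0) = (2 − j33)/(102 − j33)
|Γ| = 33.1/107 = 0.308

Γ ≈ 0.308 ∠ -68.6°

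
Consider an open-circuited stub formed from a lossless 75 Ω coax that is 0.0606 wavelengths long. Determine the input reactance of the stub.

X_in ≈ -187 Ω (capacitive)

βl = 2π × 0.0606 = 21.8°
tan(βl) = 0.4
For an open-circuited stub, Z_in = −jZ_0·cot(βl) = −jZ_0/tan(βl)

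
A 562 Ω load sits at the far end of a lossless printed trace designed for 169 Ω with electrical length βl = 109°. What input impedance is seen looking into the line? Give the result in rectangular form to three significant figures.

tan(βl) = tan(109°) = -2.9
Z_in = Z_0·(Z_L + jZ_0·tanβl)/(Z_0 + jZ_L·tanβl)
     = 169·(562 − j491)/(169 − j1630)

Z_in ≈ 56.2 + j52.4 Ω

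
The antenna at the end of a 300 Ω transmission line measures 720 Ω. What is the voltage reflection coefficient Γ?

Γ = 0.412

Γ = (Z_L − Z_0)/(Z_L + Z_0) = (720 − 300)/(720 + 300) = 420/1020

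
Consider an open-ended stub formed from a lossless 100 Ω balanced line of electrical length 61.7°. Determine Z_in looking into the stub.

Z_in ≈ −j53.8 Ω

tan(βl) = 1.86
For an open-ended stub, Z_in = −jZ_0·cot(βl) = −jZ_0/tan(βl)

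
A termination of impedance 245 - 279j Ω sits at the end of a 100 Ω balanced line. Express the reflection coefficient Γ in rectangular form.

Γ = (Z_L − Z_0)/(Z_L + Z_0) = (145 − j279)/(345 − j279)

Γ ≈ 0.65 − j0.283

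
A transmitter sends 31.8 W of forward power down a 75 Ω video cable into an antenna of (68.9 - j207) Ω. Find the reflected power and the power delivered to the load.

P_reflected ≈ 21.5 W; P_delivered ≈ 10.3 W

|Γ| = |(-6.1 − j207)/(143.9 − j207)| = 0.821
|Γ|² = 0.675
P_refl = |Γ|²·P_inc = 21.5 W, P_del = (1 − |Γ|²)·P_inc = 10.3 W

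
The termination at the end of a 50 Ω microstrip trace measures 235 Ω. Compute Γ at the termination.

Γ = 0.649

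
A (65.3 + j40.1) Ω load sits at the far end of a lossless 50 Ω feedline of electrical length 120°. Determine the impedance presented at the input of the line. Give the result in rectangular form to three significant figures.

Z_in ≈ 24.1 + j3.38 Ω

tan(βl) = tan(120°) = -1.73
Z_in = Z_0·(Z_L + jZ_0·tanβl)/(Z_0 + jZ_L·tanβl)
     = 50·(65.3 − j46.5)/(119 − j113)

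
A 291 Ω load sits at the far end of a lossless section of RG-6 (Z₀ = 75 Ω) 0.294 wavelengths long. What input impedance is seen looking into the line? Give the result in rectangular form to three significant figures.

βl = 2π × 0.294 = 106°
tan(βl) = tan(106°) = -3.52
Z_in = Z_0·(Z_L + jZ_0·tanβl)/(Z_0 + jZ_L·tanβl)
     = 75·(291 − j264)/(75 − j1030)

Z_in ≈ 20.8 + j19.8 Ω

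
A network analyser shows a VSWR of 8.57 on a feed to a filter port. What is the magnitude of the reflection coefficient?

|Γ| ≈ 0.791

|Γ| = (S − 1)/(S + 1) = (8.57 − 1)/(8.57 + 1) = 7.57/9.57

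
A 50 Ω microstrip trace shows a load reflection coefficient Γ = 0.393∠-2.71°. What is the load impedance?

Z_L = Z_0·(1 + Γ)/(1 − Γ) = 50·(1.39 − j0.0186)/(0.607 + j0.0186)

Z_L ≈ 114 − j5.03 Ω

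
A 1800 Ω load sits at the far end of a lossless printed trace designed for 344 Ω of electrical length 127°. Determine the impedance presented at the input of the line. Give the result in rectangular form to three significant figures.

tan(βl) = tan(127°) = -1.33
Z_in = Z_0·(Z_L + jZ_0·tanβl)/(Z_0 + jZ_L·tanβl)
     = 344·(1800 − j457)/(344 − j2390)

Z_in ≈ 101 + j245 Ω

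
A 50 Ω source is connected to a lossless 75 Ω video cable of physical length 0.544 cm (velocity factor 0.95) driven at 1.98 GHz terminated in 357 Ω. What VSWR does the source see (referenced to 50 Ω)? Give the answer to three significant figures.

VSWR ≈ 6.93

λ = v/f = 0.95·c / 1.98 GHz = 0.144 m
βl = 2π·l/λ = 2π × 0.0378 = 13.6°
tan(βl) = 0.242
Z_in = Z_0·(Z_L + jZ_0·tanβl)/(Z_0 + jZ_L·tanβl) = 162 − j169 Ω
Γ_s = (Z_in − Z_s)/(Z_in + Z_s) = (112 − j169)/(212 − j169), |Γ_s| = 0.748
VSWR = (1 + |Γ_s|)/(1 − |Γ_s|)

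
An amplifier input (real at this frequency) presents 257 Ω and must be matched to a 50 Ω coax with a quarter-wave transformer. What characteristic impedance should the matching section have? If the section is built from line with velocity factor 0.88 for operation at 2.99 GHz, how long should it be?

Z_qwt ≈ 113 Ω; length ≈ 2.21 cm

Z_qwt = √(Z_0·R_L) = √(50 × 257) = √12850
λ = 0.88·c/f = 0.0883 m, so l = λ/4 = 0.0221 m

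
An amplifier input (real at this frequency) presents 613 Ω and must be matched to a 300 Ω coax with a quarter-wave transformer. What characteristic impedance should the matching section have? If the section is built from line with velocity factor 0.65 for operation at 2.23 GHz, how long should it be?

Z_qwt = √(Z_0·R_L) = √(300 × 613) = √183900
λ = 0.65·c/f = 0.0874 m, so l = λ/4 = 0.0219 m

Z_qwt ≈ 429 Ω; length ≈ 2.19 cm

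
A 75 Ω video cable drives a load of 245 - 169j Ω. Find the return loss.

RL ≈ 3.58 dB

Γ = (170 − j169)/(320 − j169), |Γ| = 0.662
RL = −20·log₁₀|Γ| = −20·log₁₀(0.662)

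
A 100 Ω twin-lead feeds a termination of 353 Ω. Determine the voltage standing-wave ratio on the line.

VSWR ≈ 3.53

Γ = (353 − 100)/(353 + 100) = 0.558
VSWR = (1 + 0.558)/(1 − 0.558)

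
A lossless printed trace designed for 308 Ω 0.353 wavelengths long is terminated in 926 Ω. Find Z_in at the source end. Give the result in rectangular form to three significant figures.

βl = 2π × 0.353 = 127°
tan(βl) = tan(127°) = -1.32
Z_in = Z_0·(Z_L + jZ_0·tanβl)/(Z_0 + jZ_L·tanβl)
     = 308·(926 − j408)/(308 − j1230)

Z_in ≈ 151 + j195 Ω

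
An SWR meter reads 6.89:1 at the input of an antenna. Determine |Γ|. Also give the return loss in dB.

|Γ| = (S − 1)/(S + 1) = (6.89 − 1)/(6.89 + 1) = 5.89/7.89
RL = −20·log₁₀|Γ| = −20·log₁₀(0.747)

|Γ| ≈ 0.747; return loss ≈ 2.54 dB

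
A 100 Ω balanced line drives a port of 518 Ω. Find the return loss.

RL ≈ 3.4 dB

Γ = (518 − 100)/(518 + 100) = 0.676
RL = −20·log₁₀|Γ| = −20·log₁₀(0.676)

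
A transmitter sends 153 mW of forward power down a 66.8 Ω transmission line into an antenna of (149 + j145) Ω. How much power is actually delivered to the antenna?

|Γ| = |(82.2 + j145)/(215.8 + j145)| = 0.641
|Γ|² = 0.411
P_refl = |Γ|²·P_inc = 62.9 mW, P_del = (1 − |Γ|²)·P_inc = 90.1 mW

P_delivered ≈ 90.1 mW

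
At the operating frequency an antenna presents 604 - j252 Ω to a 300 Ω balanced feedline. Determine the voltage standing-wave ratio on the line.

VSWR ≈ 2.45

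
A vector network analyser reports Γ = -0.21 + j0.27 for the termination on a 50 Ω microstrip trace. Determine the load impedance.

Z_L ≈ 28.7 + j17.6 Ω

Z_L = Z_0·(1 + Γ)/(1 − Γ) = 50·(0.79 + j0.27)/(1.21 − j0.27)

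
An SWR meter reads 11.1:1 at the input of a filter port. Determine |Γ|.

|Γ| ≈ 0.835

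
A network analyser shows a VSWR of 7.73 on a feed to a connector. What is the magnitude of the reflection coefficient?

|Γ| = (S − 1)/(S + 1) = (7.73 − 1)/(7.73 + 1) = 6.73/8.73

|Γ| ≈ 0.771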